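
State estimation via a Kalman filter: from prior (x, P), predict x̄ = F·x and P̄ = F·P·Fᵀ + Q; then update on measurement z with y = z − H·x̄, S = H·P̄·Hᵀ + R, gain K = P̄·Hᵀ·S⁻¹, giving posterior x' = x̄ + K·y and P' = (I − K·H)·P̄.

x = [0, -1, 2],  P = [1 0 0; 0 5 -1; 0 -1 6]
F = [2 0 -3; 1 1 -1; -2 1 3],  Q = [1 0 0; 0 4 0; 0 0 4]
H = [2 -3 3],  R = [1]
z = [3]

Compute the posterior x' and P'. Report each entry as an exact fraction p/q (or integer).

x̄ = F·x = [-6, -3, 5]
P̄ = F·P·Fᵀ + Q = [59 23 -55; 23 18 -17; -55 -17 61]
y = z − H·x̄ = [-9]
S = H·P̄·Hᵀ + R = [318]
K = P̄·Hᵀ·S⁻¹ = [-58/159; -59/318; 62/159]
x' = x̄ + K·y = [-144/53, -141/106, 79/53]
P' = (I − K·H)·P̄ = [2653/159 235/159 -1553/159; 235/159 2243/318 955/159; -1553/159 955/159 2011/159]

x' = [-144/53, -141/106, 79/53]
P' = [2653/159 235/159 -1553/159; 235/159 2243/318 955/159; -1553/159 955/159 2011/159]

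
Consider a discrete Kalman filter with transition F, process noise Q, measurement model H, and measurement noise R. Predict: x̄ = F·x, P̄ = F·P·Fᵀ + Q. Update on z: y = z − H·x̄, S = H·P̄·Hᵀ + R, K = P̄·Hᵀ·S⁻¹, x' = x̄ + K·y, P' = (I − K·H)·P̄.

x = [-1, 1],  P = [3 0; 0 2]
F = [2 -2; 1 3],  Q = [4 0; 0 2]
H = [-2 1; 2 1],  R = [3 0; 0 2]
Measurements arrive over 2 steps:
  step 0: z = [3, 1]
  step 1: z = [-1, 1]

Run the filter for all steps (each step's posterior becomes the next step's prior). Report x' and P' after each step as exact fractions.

step 0: x̄ = F·x = [-4, 2]
step 0: P̄ = F·P·Fᵀ + Q = [24 -6; -6 23]
step 0: y = z − H·x̄ = [-7, 7]
step 0: S = H·P̄·Hᵀ + R = [146 -73; -73 97]
step 0: K = P̄·Hᵀ·S⁻¹ = [-2172/8833 30/121; 4198/8833 57/121]
step 0: x' = x̄ + K·y = [-4798/8833, 17407/8833]
step 0: P' = (I − K·H)·P̄ = [2724/8833 -1068/8833; -1068/8833 10458/8833]
step 1: x̄ = F·x = [-44410/8833, 47423/8833]
step 1: P̄ = F·P·Fᵀ + Q = [96604/8833 -61572/8833; -61572/8833 108104/8833]
step 1: y = z − H·x̄ = [-145076/8833, 50230/8833]
step 1: S = H·P̄·Hᵀ + R = [767307/8833 -278312/8833; -278312/8833 265898/8833]
step 1: K = P̄·Hᵀ·S⁻¹ = [-1760988/7164487 1703662/7164487; 3243664/7164487 2989856/7164487]
step 1: x' = x̄ + K·y = [2589966/7164487, 2192249/7164487]
step 1: P' = (I − K·H)·P̄ = [2172572/7164487 -937820/7164487; -937820/7164487 7855352/7164487]

step 0: x' = [-4798/8833, 17407/8833], P' = [2724/8833 -1068/8833; -1068/8833 10458/8833]
step 1: x' = [2589966/7164487, 2192249/7164487], P' = [2172572/7164487 -937820/7164487; -937820/7164487 7855352/7164487]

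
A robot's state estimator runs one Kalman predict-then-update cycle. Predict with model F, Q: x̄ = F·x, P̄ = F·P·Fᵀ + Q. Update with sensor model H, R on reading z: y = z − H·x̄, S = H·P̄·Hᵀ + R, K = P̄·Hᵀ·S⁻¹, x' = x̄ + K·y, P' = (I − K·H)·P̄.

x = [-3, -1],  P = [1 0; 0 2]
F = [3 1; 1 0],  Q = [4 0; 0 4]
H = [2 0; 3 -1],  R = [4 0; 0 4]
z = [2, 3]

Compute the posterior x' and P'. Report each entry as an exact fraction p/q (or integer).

x' = [1/2, -17/14]
P' = [1/2 5/6; 5/6 439/126]

x̄ = F·x = [-10, -3]
P̄ = F·P·Fᵀ + Q = [15 3; 3 5]
y = z − H·x̄ = [22, 30]
S = H·P̄·Hᵀ + R = [64 84; 84 126]
K = P̄·Hᵀ·S⁻¹ = [1/4 1/6; 5/12 -31/126]
x' = x̄ + K·y = [1/2, -17/14]
P' = (I − K·H)·P̄ = [1/2 5/6; 5/6 439/126]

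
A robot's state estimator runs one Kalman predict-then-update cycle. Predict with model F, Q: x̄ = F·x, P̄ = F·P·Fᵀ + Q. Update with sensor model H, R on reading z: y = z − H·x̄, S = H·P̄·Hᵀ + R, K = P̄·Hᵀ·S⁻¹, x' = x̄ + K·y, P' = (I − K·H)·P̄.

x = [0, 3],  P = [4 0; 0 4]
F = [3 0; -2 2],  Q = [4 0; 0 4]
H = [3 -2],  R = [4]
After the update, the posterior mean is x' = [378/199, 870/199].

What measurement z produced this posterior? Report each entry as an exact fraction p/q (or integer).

z = [-3]

x̄ = F·x = [0, 6]
P̄ = F·P·Fᵀ + Q = [40 -24; -24 36]
S = H·P̄·Hᵀ + R = [796]
K = P̄·Hᵀ·S⁻¹ = [42/199; -36/199]
x' − x̄ = [378/199, -324/199] = K·y
y = (KᵀK)⁻¹·Kᵀ·(x' − x̄) = [9]
z = y + H·x̄ = [9] + [-12] = [-3]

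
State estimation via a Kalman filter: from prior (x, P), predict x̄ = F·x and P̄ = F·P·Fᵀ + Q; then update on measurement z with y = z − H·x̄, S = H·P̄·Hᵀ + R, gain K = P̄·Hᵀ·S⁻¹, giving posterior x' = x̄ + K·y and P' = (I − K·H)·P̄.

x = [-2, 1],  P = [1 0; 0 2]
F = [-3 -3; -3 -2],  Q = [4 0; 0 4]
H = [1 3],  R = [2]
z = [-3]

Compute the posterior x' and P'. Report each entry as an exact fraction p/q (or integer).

x̄ = F·x = [3, 4]
P̄ = F·P·Fᵀ + Q = [31 21; 21 21]
y = z − H·x̄ = [-18]
S = H·P̄·Hᵀ + R = [348]
K = P̄·Hᵀ·S⁻¹ = [47/174; 7/29]
x' = x̄ + K·y = [-54/29, -10/29]
P' = (I − K·H)·P̄ = [488/87 -49/29; -49/29 21/29]

x' = [-54/29, -10/29]
P' = [488/87 -49/29; -49/29 21/29]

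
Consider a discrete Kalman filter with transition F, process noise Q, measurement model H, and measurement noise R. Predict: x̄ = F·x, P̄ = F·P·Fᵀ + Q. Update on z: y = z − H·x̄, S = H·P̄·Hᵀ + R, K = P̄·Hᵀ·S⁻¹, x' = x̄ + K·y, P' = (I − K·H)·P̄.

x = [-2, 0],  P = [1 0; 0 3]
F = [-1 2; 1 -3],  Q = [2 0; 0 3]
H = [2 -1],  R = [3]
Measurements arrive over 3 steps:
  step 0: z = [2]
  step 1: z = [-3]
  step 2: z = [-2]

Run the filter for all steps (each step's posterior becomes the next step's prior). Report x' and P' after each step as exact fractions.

step 0: x̄ = F·x = [2, -2]
step 0: P̄ = F·P·Fᵀ + Q = [15 -19; -19 31]
step 0: y = z − H·x̄ = [-4]
step 0: S = H·P̄·Hᵀ + R = [170]
step 0: K = P̄·Hᵀ·S⁻¹ = [49/170; -69/170]
step 0: x' = x̄ + K·y = [72/85, -32/85]
step 0: P' = (I − K·H)·P̄ = [149/170 151/170; 151/170 509/170]
step 1: x̄ = F·x = [-8/5, 168/85]
step 1: P̄ = F·P·Fᵀ + Q = [113/10 -72/5; -72/5 2167/85]
step 1: y = z − H·x̄ = [37/17]
step 1: S = H·P̄·Hᵀ + R = [2232/17]
step 1: K = P̄·Hᵀ·S⁻¹ = [629/2232; -923/2232]
step 1: x' = x̄ + K·y = [-11011/11160, 12013/11160]
step 1: P' = (I − K·H)·P̄ = [9743/11160 10051/11160; 10051/11160 33947/11160]
step 2: x̄ = F·x = [3893/1240, -4705/1116]
step 2: P̄ = F·P·Fᵀ + Q = [14183/1240 -1813/124; -1813/124 7211/279]
step 2: y = z − H·x̄ = [-34861/2790]
step 2: S = H·P̄·Hᵀ + R = [371297/2790]
step 2: K = P̄·Hᵀ·S⁻¹ = [104616/371297; -153695/371297]
step 2: x' = x̄ + K·y = [-1131857/2970376, 1420187/1485188]
step 2: P' = (I − K·H)·P̄ = [2592773/2970376 1337381/1485188; 1337381/1485188 2259551/742594]

step 0: x' = [72/85, -32/85], P' = [149/170 151/170; 151/170 509/170]
step 1: x' = [-11011/11160, 12013/11160], P' = [9743/11160 10051/11160; 10051/11160 33947/11160]
step 2: x' = [-1131857/2970376, 1420187/1485188], P' = [2592773/2970376 1337381/1485188; 1337381/1485188 2259551/742594]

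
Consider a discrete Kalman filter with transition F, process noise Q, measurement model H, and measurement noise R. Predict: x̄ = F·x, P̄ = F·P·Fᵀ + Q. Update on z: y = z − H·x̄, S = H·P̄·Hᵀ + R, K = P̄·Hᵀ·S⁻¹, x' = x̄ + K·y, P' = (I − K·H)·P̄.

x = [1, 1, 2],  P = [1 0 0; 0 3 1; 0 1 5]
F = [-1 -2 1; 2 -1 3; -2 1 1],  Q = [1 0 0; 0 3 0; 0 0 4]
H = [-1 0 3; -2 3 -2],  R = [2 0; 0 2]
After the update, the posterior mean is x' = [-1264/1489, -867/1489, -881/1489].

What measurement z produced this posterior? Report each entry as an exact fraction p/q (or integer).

x̄ = F·x = [-1, 7, 1]
P̄ = F·P·Fᵀ + Q = [15 12 0; 12 49 10; 0 10 18]
S = H·P̄·Hᵀ + R = [179 -24; -24 311]
K = P̄·Hᵀ·S⁻¹ = [-4521/55093 714/55093; 8070/55093 18869/55093; 450/1489 6/1489]
x' − x̄ = [225/1489, -11290/1489, -2370/1489] = K·y
y = (KᵀK)⁻¹·Kᵀ·(x' − x̄) = [-5, -20]
z = y + H·x̄ = [-5, -20] + [4, 21] = [-1, 1]

z = [-1, 1]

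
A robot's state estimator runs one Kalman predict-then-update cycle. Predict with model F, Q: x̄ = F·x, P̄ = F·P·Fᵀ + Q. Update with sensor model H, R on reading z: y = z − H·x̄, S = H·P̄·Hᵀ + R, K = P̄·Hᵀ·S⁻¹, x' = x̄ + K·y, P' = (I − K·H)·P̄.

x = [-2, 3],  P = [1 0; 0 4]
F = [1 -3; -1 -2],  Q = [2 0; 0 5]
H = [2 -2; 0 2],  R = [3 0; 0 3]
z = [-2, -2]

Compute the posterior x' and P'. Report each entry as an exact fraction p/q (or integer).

x̄ = F·x = [-11, -4]
P̄ = F·P·Fᵀ + Q = [39 23; 23 22]
y = z − H·x̄ = [12, 6]
S = H·P̄·Hᵀ + R = [63 4; 4 91]
K = P̄·Hᵀ·S⁻¹ = [2728/5717 2770/5717; 6/5717 2764/5717]
x' = x̄ + K·y = [-13531/5717, -6212/5717]
P' = (I − K·H)·P̄ = [8247/5717 4155/5717; 4155/5717 4146/5717]

x' = [-13531/5717, -6212/5717]
P' = [8247/5717 4155/5717; 4155/5717 4146/5717]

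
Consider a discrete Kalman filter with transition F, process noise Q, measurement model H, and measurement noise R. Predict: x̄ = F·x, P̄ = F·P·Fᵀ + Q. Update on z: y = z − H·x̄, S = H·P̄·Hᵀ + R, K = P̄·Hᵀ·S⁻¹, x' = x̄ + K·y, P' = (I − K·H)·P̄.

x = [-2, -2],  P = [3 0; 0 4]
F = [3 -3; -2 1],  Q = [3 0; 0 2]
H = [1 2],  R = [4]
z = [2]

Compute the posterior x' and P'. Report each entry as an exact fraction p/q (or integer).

x̄ = F·x = [0, 2]
P̄ = F·P·Fᵀ + Q = [66 -30; -30 18]
y = z − H·x̄ = [-2]
S = H·P̄·Hᵀ + R = [22]
K = P̄·Hᵀ·S⁻¹ = [3/11; 3/11]
x' = x̄ + K·y = [-6/11, 16/11]
P' = (I − K·H)·P̄ = [708/11 -348/11; -348/11 180/11]

x' = [-6/11, 16/11]
P' = [708/11 -348/11; -348/11 180/11]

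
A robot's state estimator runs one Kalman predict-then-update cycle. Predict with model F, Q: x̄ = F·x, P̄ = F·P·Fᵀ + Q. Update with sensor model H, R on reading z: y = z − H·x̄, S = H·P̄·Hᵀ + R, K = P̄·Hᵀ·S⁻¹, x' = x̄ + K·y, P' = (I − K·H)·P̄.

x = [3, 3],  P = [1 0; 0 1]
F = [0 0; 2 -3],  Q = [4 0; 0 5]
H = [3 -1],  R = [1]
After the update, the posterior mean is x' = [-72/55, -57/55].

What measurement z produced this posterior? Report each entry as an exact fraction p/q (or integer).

x̄ = F·x = [0, -3]
P̄ = F·P·Fᵀ + Q = [4 0; 0 18]
S = H·P̄·Hᵀ + R = [55]
K = P̄·Hᵀ·S⁻¹ = [12/55; -18/55]
x' − x̄ = [-72/55, 108/55] = K·y
y = (KᵀK)⁻¹·Kᵀ·(x' − x̄) = [-6]
z = y + H·x̄ = [-6] + [3] = [-3]

z = [-3]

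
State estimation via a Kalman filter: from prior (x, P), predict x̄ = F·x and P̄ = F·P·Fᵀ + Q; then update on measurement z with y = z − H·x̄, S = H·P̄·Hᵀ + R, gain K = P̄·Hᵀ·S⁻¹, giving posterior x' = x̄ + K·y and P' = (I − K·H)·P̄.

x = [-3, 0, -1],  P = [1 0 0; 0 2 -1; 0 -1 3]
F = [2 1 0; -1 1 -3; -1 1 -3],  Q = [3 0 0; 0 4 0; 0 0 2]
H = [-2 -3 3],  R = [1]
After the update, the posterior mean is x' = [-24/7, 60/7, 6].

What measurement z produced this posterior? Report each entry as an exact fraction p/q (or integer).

x̄ = F·x = [-6, 6, 6]
P̄ = F·P·Fᵀ + Q = [9 3 3; 3 40 36; 3 36 38]
S = H·P̄·Hᵀ + R = [91]
K = P̄·Hᵀ·S⁻¹ = [-18/91; -18/91; 0]
x' − x̄ = [18/7, 18/7, 0] = K·y
y = (KᵀK)⁻¹·Kᵀ·(x' − x̄) = [-13]
z = y + H·x̄ = [-13] + [12] = [-1]

z = [-1]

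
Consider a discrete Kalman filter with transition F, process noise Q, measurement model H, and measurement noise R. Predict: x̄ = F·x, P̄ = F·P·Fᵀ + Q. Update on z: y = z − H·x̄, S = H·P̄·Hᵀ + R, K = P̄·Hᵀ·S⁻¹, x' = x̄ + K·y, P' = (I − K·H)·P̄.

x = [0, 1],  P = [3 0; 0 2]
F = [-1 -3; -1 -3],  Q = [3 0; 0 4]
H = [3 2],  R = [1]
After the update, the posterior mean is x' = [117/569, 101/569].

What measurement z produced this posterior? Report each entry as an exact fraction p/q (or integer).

x̄ = F·x = [-3, -3]
P̄ = F·P·Fᵀ + Q = [24 21; 21 25]
S = H·P̄·Hᵀ + R = [569]
K = P̄·Hᵀ·S⁻¹ = [114/569; 113/569]
x' − x̄ = [1824/569, 1808/569] = K·y
y = (KᵀK)⁻¹·Kᵀ·(x' − x̄) = [16]
z = y + H·x̄ = [16] + [-15] = [1]

z = [1]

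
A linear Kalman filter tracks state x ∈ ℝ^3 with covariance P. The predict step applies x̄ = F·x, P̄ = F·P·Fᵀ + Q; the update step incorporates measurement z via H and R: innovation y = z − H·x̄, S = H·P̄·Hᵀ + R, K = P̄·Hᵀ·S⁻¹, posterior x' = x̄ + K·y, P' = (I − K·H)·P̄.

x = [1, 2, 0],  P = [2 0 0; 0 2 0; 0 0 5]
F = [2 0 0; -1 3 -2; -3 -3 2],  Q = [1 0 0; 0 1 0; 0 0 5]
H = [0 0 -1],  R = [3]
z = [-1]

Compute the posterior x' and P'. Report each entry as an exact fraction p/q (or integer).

x̄ = F·x = [2, 5, -9]
P̄ = F·P·Fᵀ + Q = [9 -4 -12; -4 41 -32; -12 -32 61]
y = z − H·x̄ = [-10]
S = H·P̄·Hᵀ + R = [64]
K = P̄·Hᵀ·S⁻¹ = [3/16; 1/2; -61/64]
x' = x̄ + K·y = [1/8, 0, 17/32]
P' = (I − K·H)·P̄ = [27/4 -10 -9/16; -10 25 -3/2; -9/16 -3/2 183/64]

x' = [1/8, 0, 17/32]
P' = [27/4 -10 -9/16; -10 25 -3/2; -9/16 -3/2 183/64]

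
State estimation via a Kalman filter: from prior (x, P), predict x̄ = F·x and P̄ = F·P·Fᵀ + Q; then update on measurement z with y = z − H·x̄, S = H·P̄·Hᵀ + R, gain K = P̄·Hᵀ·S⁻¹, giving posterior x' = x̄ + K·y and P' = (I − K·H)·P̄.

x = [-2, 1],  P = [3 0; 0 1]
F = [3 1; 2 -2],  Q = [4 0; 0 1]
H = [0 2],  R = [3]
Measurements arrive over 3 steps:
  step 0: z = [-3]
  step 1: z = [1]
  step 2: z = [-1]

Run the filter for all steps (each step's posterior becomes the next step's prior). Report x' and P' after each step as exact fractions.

step 0: x' = [-67/71, -120/71], P' = [1248/71 48/71; 48/71 51/71]
step 1: x' = [-10713/1795, 10084/19745], P' = [34651/1795 1962/1795; 1962/1795 14649/19745]
step 2: x' = [7654421/5780551, -3628220/5780551], P' = [114498766/5780551 6514020/5780551; 6514020/5780551 4290987/5780551]

step 0: x̄ = F·x = [-5, -6]
step 0: P̄ = F·P·Fᵀ + Q = [32 16; 16 17]
step 0: y = z − H·x̄ = [9]
step 0: S = H·P̄·Hᵀ + R = [71]
step 0: K = P̄·Hᵀ·S⁻¹ = [32/71; 34/71]
step 0: x' = x̄ + K·y = [-67/71, -120/71]
step 0: P' = (I − K·H)·P̄ = [1248/71 48/71; 48/71 51/71]
step 1: x̄ = F·x = [-321/71, 106/71]
step 1: P̄ = F·P·Fᵀ + Q = [11855/71 7194/71; 7194/71 4883/71]
step 1: y = z − H·x̄ = [-141/71]
step 1: S = H·P̄·Hᵀ + R = [19745/71]
step 1: K = P̄·Hᵀ·S⁻¹ = [1308/1795; 9766/19745]
step 1: x' = x̄ + K·y = [-10713/1795, 10084/19745]
step 1: P' = (I − K·H)·P̄ = [34651/1795 1962/1795; 1962/1795 14649/19745]
step 2: x̄ = F·x = [-68689/3949, -255854/19745]
step 2: P̄ = F·P·Fᵀ + Q = [730714/3949 434268/3949; 434268/3949 1430329/19745]
step 2: y = z − H·x̄ = [491963/19745]
step 2: S = H·P̄·Hᵀ + R = [5780551/19745]
step 2: K = P̄·Hᵀ·S⁻¹ = [4342680/5780551; 2860658/5780551]
step 2: x' = x̄ + K·y = [7654421/5780551, -3628220/5780551]
step 2: P' = (I − K·H)·P̄ = [114498766/5780551 6514020/5780551; 6514020/5780551 4290987/5780551]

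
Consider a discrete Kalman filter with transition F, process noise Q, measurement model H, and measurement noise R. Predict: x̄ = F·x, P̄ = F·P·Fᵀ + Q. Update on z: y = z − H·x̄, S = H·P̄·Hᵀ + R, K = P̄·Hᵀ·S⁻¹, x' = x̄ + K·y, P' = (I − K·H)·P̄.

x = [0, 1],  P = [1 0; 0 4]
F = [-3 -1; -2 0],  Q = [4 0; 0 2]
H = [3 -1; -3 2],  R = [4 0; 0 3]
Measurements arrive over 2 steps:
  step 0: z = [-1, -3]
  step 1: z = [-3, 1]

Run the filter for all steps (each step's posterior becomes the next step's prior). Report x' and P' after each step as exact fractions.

step 0: x̄ = F·x = [-1, 0]
step 0: P̄ = F·P·Fᵀ + Q = [17 6; 6 6]
step 0: y = z − H·x̄ = [2, -6]
step 0: S = H·P̄·Hᵀ + R = [127 -111; -111 108]
step 0: K = P̄·Hᵀ·S⁻¹ = [59/155 14/465; 14/31 38/93]
step 0: x' = x̄ + K·y = [-13/31, -48/31]
step 0: P' = (I − K·H)·P̄ = [162/155 50/31; 50/31 94/31]
step 1: x̄ = F·x = [87/31, 26/31]
step 1: P̄ = F·P·Fᵀ + Q = [4048/155 1472/155; 1472/155 958/155]
step 1: y = z − H·x̄ = [-328/31, 240/31]
step 1: S = H·P̄·Hᵀ + R = [29178/155 -5020/31; -5020/31 4613/31]
step 1: K = P̄·Hᵀ·S⁻¹ = [49128/138647 -1840/138647; 54867/138647 44680/138647]
step 1: x' = x̄ + K·y = [-144945/138647, -118334/138647]
step 1: P' = (I − K·H)·P̄ = [129168/138647 190992/138647; 190992/138647 353508/138647]

step 0: x' = [-13/31, -48/31], P' = [162/155 50/31; 50/31 94/31]
step 1: x' = [-144945/138647, -118334/138647], P' = [129168/138647 190992/138647; 190992/138647 353508/138647]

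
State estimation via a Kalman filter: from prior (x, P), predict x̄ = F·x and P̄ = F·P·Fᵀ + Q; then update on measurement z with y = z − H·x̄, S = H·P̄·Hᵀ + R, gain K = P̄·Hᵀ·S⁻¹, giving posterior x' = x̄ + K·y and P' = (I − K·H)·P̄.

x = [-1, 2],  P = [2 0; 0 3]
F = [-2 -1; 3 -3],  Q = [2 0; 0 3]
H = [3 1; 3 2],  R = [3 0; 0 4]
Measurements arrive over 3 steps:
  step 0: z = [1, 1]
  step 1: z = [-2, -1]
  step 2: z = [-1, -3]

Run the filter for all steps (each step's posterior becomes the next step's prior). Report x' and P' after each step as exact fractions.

step 0: x' = [861/1159, -1042/1159], P' = [1666/1159 -3081/1159; -3081/1159 13107/2318]
step 1: x' = [-1732041/1893758, 3280613/3787516], P' = [988107/946879 -3679629/1893758; -3679629/1893758 16524807/3787516]
step 2: x' = [785796678/1192795427, -6285356183/2385590854], P' = [1215126235/1192795427 -4509887277/2385590854; -4509887277/2385590854 20285793255/4771181708]

step 0: x̄ = F·x = [0, -9]
step 0: P̄ = F·P·Fᵀ + Q = [13 -3; -3 48]
step 0: y = z − H·x̄ = [10, 19]
step 0: S = H·P̄·Hᵀ + R = [150 186; 186 277]
step 0: K = P̄·Hᵀ·S⁻¹ = [639/1159 -291/1159; -1793/2318 966/1159]
step 0: x' = x̄ + K·y = [861/1159, -1042/1159]
step 0: P' = (I − K·H)·P̄ = [1666/1159 -3081/1159; -3081/1159 13107/2318]
step 1: x̄ = F·x = [-680/1159, 5709/1159]
step 1: P̄ = F·P·Fᵀ + Q = [6423/2318 843/2318; 843/2318 265821/2318]
step 1: y = z − H·x̄ = [-5987/1159, -10537/1159]
step 1: S = H·P̄·Hᵀ + R = [167820/1159 298518/1159; 298518/1159 1140479/2318]
step 1: K = P̄·Hᵀ·S⁻¹ = [749671/1893758 -178827/946879; -1850989/3787516 685740/946879]
step 1: x' = x̄ + K·y = [-1732041/1893758, 3280613/3787516]
step 1: P' = (I − K·H)·P̄ = [988107/946879 -3679629/1893758; -3679629/1893758 16524807/3787516]
step 2: x̄ = F·x = [3647551/3787516, -20234085/3787516]
step 2: P̄ = F·P·Fᵀ + Q = [10472519/3787516 3782079/3787516; 3782079/3787516 328124307/3787516]
step 2: y = z − H·x̄ = [1375979/946879, 18162969/3787516]
step 2: S = H·P̄·Hᵀ + R = [114108000/946879 196134999/946879; 196134999/946879 1467284911/3787516]
step 2: K = P̄·Hᵀ·S⁻¹ = [926956711/2385590854 -216127143/1192795427; -2257843469/4771181708 844516428/1192795427]
step 2: x' = x̄ + K·y = [785796678/1192795427, -6285356183/2385590854]
step 2: P' = (I − K·H)·P̄ = [1215126235/1192795427 -4509887277/2385590854; -4509887277/2385590854 20285793255/4771181708]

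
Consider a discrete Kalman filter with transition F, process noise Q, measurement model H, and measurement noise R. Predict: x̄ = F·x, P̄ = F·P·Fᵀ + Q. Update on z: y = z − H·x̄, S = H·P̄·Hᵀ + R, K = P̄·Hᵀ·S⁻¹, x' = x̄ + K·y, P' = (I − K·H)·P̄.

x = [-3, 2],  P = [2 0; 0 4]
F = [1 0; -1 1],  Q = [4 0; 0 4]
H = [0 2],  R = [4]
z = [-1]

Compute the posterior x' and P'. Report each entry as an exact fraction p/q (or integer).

x̄ = F·x = [-3, 5]
P̄ = F·P·Fᵀ + Q = [6 -2; -2 10]
y = z − H·x̄ = [-11]
S = H·P̄·Hᵀ + R = [44]
K = P̄·Hᵀ·S⁻¹ = [-1/11; 5/11]
x' = x̄ + K·y = [-2, 0]
P' = (I − K·H)·P̄ = [62/11 -2/11; -2/11 10/11]

x' = [-2, 0]
P' = [62/11 -2/11; -2/11 10/11]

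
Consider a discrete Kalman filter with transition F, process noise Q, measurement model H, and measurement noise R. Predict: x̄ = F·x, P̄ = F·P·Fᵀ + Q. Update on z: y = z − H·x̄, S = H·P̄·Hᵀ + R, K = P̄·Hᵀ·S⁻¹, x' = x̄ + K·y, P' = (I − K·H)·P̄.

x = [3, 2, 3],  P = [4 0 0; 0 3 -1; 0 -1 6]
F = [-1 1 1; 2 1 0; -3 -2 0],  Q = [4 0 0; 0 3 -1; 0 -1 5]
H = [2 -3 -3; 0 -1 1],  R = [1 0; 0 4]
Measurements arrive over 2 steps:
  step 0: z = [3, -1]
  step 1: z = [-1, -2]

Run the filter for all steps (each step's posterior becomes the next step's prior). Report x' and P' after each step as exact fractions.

step 0: x̄ = F·x = [2, 8, -13]
step 0: P̄ = F·P·Fᵀ + Q = [15 -6 8; -6 22 -31; 8 -31 53]
step 0: y = z − H·x̄ = [-16, 20]
step 0: S = H·P̄·Hᵀ + R = [154 -65; -65 141]
step 0: K = P̄·Hᵀ·S⁻¹ = [4294/17489 3716/17489; -1330/17489 -7187/17489; -1590/17489 9686/17489]
step 0: x' = x̄ + K·y = [40594/17489, 17452/17489, -8197/17489]
step 0: P' = (I − K·H)·P̄ = [107255/17489 27604/17489 42468/17489; 27604/17489 23797/17489 -4951/17489; 42468/17489 -4951/17489 33793/17489]
step 1: x̄ = F·x = [-31339/17489, 98640/17489, -156686/17489]
step 1: P̄ = F·P·Fᵀ + Q = [84755/17489 -83124/17489 129065/17489; -83124/17489 615700/17489 -901841/17489; 129065/17489 -901841/17489 1479176/17489]
step 1: y = z − H·x̄ = [-128949/17489, 220348/17489]
step 1: S = H·P̄·Hᵀ + R = [2425963/17489 -2166050/17489; -2166050/17489 3968514/17489]
step 1: K = P̄·Hᵀ·S⁻¹ = [16735156/141108569 33358013/282217138; -15442950/141108569 -124776297/282217138; -19775050/141108569 147736989/282217138]
step 1: x' = x̄ + K·y = [-166104257/141108569, 123689088/141108569, -187717382/141108569]
step 1: P' = (I − K·H)·P̄ = [902312101/282217138 228476289/282217138 361908341/282217138; 228476289/282217138 330859007/282217138 -168246181/282217138; 361908341/282217138 -168246181/282217138 422701775/282217138]

step 0: x' = [40594/17489, 17452/17489, -8197/17489], P' = [107255/17489 27604/17489 42468/17489; 27604/17489 23797/17489 -4951/17489; 42468/17489 -4951/17489 33793/17489]
step 1: x' = [-166104257/141108569, 123689088/141108569, -187717382/141108569], P' = [902312101/282217138 228476289/282217138 361908341/282217138; 228476289/282217138 330859007/282217138 -168246181/282217138; 361908341/282217138 -168246181/282217138 422701775/282217138]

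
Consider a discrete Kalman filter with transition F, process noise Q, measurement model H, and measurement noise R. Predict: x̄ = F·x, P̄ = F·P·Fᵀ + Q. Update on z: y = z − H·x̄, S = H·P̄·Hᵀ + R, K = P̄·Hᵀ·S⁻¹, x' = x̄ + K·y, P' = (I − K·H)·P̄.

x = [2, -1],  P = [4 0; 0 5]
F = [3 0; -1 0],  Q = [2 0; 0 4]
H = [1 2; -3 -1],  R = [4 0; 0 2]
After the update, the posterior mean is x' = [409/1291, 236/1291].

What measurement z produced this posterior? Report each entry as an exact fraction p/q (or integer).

x̄ = F·x = [6, -2]
P̄ = F·P·Fᵀ + Q = [38 -12; -12 8]
S = H·P̄·Hᵀ + R = [26 -46; -46 280]
K = P̄·Hᵀ·S⁻¹ = [-193/1291 -502/1291; 602/1291 228/1291]
x' − x̄ = [-7337/1291, 2818/1291] = K·y
y = (KᵀK)⁻¹·Kᵀ·(x' − x̄) = [-1, 15]
z = y + H·x̄ = [-1, 15] + [2, -16] = [1, -1]

z = [1, -1]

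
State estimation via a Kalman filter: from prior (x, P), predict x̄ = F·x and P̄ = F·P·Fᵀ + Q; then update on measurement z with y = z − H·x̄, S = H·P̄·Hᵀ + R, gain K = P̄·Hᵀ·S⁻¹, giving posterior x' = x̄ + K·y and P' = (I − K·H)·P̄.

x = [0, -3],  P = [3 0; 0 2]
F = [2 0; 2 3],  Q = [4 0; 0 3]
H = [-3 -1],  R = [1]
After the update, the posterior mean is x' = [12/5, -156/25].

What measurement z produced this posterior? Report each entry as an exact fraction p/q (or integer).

z = [-1]

x̄ = F·x = [0, -9]
P̄ = F·P·Fᵀ + Q = [16 12; 12 33]
S = H·P̄·Hᵀ + R = [250]
K = P̄·Hᵀ·S⁻¹ = [-6/25; -69/250]
x' − x̄ = [12/5, 69/25] = K·y
y = (KᵀK)⁻¹·Kᵀ·(x' − x̄) = [-10]
z = y + H·x̄ = [-10] + [9] = [-1]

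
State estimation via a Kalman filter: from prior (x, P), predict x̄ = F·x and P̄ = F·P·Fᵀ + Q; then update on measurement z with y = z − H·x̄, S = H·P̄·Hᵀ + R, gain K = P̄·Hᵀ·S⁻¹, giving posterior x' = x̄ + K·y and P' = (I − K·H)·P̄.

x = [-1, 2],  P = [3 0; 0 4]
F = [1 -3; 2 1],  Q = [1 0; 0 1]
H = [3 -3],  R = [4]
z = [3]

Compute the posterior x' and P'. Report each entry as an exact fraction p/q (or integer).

x' = [-1063/625, -1656/625]
P' = [5956/625 5772/625; 5772/625 5864/625]

x̄ = F·x = [-7, 0]
P̄ = F·P·Fᵀ + Q = [40 -6; -6 17]
y = z − H·x̄ = [24]
S = H·P̄·Hᵀ + R = [625]
K = P̄·Hᵀ·S⁻¹ = [138/625; -69/625]
x' = x̄ + K·y = [-1063/625, -1656/625]
P' = (I − K·H)·P̄ = [5956/625 5772/625; 5772/625 5864/625]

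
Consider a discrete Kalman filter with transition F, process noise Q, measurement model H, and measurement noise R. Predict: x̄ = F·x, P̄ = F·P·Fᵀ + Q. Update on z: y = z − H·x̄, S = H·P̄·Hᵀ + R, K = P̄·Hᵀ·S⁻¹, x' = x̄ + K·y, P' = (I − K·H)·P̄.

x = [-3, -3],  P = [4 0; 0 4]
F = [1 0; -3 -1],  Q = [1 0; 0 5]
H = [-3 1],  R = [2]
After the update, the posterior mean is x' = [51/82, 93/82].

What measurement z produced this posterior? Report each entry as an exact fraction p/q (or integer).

z = [-1]

x̄ = F·x = [-3, 12]
P̄ = F·P·Fᵀ + Q = [5 -12; -12 45]
S = H·P̄·Hᵀ + R = [164]
K = P̄·Hᵀ·S⁻¹ = [-27/164; 81/164]
x' − x̄ = [297/82, -891/82] = K·y
y = (KᵀK)⁻¹·Kᵀ·(x' − x̄) = [-22]
z = y + H·x̄ = [-22] + [21] = [-1]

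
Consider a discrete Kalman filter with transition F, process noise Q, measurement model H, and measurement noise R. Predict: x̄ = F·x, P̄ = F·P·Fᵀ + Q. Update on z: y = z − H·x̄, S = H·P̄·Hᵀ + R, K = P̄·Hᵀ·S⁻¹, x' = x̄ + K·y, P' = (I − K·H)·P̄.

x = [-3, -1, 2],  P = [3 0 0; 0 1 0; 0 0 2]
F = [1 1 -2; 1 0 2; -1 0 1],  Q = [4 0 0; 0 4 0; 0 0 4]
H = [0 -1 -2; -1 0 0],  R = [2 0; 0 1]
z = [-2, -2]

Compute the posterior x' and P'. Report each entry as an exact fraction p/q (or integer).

x̄ = F·x = [-8, 1, 5]
P̄ = F·P·Fᵀ + Q = [16 -5 -7; -5 15 1; -7 1 9]
y = z − H·x̄ = [9, -10]
S = H·P̄·Hᵀ + R = [57 -19; -19 17]
K = P̄·Hᵀ·S⁻¹ = [1/32 -29/32; -97/304 -1/16; -5/16 1/16]
x' = x̄ + K·y = [43/32, -379/304, 25/16]
P' = (I − K·H)·P̄ = [29/32 1/16 -1/16; 1/16 1503/152 -37/8; -1/16 -37/8 21/8]

x' = [43/32, -379/304, 25/16]
P' = [29/32 1/16 -1/16; 1/16 1503/152 -37/8; -1/16 -37/8 21/8]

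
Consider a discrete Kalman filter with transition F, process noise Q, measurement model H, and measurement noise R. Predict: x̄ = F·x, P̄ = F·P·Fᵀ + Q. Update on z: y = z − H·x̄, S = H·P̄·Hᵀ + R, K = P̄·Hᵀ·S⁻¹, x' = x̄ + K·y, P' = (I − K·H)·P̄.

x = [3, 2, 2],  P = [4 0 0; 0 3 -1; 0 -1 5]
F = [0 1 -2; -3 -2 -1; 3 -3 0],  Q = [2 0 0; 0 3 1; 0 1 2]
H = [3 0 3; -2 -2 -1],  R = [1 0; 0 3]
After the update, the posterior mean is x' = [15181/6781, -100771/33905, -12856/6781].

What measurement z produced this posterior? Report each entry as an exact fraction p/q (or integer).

z = [1, 3]

x̄ = F·x = [-2, -15, 3]
P̄ = F·P·Fᵀ + Q = [29 1 -15; 1 52 -20; -15 -20 65]
S = H·P̄·Hᵀ + R = [577 -120; -120 260]
K = P̄·Hᵀ·S⁻¹ = [276/6781 -4185/27124; -1257/6781 -28231/67810; 1980/6781 4177/27124]
x' − x̄ = [28743/6781, 407804/33905, -33199/6781] = K·y
y = (KᵀK)⁻¹·Kᵀ·(x' − x̄) = [-2, -28]
z = y + H·x̄ = [-2, -28] + [3, 31] = [1, 3]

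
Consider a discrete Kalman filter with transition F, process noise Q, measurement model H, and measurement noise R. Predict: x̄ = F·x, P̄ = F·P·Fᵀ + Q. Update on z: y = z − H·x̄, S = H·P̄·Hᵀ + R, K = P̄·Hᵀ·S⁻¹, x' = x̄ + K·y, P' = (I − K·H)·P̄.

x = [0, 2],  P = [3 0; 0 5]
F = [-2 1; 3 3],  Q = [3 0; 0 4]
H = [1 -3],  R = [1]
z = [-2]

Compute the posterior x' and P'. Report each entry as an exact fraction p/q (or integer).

x̄ = F·x = [2, 6]
P̄ = F·P·Fᵀ + Q = [20 -3; -3 76]
y = z − H·x̄ = [14]
S = H·P̄·Hᵀ + R = [723]
K = P̄·Hᵀ·S⁻¹ = [29/723; -77/241]
x' = x̄ + K·y = [1852/723, 368/241]
P' = (I − K·H)·P̄ = [13619/723 1510/241; 1510/241 529/241]

x' = [1852/723, 368/241]
P' = [13619/723 1510/241; 1510/241 529/241]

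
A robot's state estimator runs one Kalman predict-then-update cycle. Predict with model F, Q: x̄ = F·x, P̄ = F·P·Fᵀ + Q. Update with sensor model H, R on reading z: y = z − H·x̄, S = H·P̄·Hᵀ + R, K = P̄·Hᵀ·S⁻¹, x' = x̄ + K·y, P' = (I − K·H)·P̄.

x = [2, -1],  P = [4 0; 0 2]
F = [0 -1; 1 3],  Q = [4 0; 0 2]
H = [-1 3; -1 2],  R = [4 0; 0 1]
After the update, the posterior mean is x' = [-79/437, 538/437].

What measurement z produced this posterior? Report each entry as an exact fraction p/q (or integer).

x̄ = F·x = [1, -1]
P̄ = F·P·Fᵀ + Q = [6 -6; -6 24]
S = H·P̄·Hᵀ + R = [262 180; 180 127]
K = P̄·Hᵀ·S⁻¹ = [96/437 -198/437; 93/437 54/437]
x' − x̄ = [-516/437, 975/437] = K·y
y = (KᵀK)⁻¹·Kᵀ·(x' − x̄) = [7, 6]
z = y + H·x̄ = [7, 6] + [-4, -3] = [3, 3]

z = [3, 3]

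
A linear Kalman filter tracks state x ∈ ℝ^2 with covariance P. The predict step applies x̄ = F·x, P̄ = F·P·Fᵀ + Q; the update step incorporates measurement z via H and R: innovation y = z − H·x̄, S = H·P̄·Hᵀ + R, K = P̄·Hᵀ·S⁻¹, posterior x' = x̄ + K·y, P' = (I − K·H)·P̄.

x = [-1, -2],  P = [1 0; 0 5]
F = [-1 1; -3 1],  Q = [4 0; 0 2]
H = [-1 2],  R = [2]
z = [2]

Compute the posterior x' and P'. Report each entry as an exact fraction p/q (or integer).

x̄ = F·x = [-1, 1]
P̄ = F·P·Fᵀ + Q = [10 8; 8 16]
y = z − H·x̄ = [-1]
S = H·P̄·Hᵀ + R = [44]
K = P̄·Hᵀ·S⁻¹ = [3/22; 6/11]
x' = x̄ + K·y = [-25/22, 5/11]
P' = (I − K·H)·P̄ = [101/11 52/11; 52/11 32/11]

x' = [-25/22, 5/11]
P' = [101/11 52/11; 52/11 32/11]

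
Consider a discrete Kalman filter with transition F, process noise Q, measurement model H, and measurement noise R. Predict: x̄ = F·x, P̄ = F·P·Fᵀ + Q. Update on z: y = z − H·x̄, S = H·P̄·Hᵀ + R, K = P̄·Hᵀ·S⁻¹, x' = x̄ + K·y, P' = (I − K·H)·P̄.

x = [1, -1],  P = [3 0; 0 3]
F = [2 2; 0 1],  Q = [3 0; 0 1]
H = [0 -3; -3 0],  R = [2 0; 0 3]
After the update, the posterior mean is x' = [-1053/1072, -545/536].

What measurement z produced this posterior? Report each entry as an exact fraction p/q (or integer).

x̄ = F·x = [0, -1]
P̄ = F·P·Fᵀ + Q = [27 6; 6 4]
S = H·P̄·Hᵀ + R = [38 54; 54 246]
K = P̄·Hᵀ·S⁻¹ = [-9/1072 -351/1072; -165/536 -3/536]
x' − x̄ = [-1053/1072, -9/536] = K·y
y = (KᵀK)⁻¹·Kᵀ·(x' − x̄) = [0, 3]
z = y + H·x̄ = [0, 3] + [3, 0] = [3, 3]

z = [3, 3]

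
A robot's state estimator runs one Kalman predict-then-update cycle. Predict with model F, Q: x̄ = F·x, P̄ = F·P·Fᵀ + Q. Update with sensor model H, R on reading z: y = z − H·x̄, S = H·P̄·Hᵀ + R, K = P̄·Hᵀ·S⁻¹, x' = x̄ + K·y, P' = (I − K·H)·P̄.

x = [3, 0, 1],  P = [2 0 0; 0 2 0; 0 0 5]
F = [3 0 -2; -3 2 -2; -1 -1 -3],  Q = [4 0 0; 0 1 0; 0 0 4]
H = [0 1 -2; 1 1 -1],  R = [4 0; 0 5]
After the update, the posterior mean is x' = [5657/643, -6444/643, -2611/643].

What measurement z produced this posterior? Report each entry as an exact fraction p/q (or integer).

z = [-2, 3]

x̄ = F·x = [7, -11, -6]
P̄ = F·P·Fᵀ + Q = [42 2 24; 2 47 32; 24 32 53]
S = H·P̄·Hᵀ + R = [135 11; 11 39]
K = P̄·Hᵀ·S⁻¹ = [-1007/2572 1603/2572; -425/2572 1241/2572; -2919/5144 1219/5144]
x' − x̄ = [1156/643, 629/643, 1247/643] = K·y
y = (KᵀK)⁻¹·Kᵀ·(x' − x̄) = [-3, 1]
z = y + H·x̄ = [-3, 1] + [1, 2] = [-2, 3]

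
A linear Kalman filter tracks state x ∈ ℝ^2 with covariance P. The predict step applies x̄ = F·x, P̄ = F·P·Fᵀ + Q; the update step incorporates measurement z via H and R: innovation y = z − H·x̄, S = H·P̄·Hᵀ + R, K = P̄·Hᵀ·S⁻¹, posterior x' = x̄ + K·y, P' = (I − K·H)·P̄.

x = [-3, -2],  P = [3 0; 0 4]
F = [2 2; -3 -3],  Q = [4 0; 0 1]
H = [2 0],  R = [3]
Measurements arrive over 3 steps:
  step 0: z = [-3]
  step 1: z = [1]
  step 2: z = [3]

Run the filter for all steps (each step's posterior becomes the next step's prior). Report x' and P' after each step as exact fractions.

step 0: x' = [-222/131, 537/131], P' = [96/131 -126/131; -126/131 1328/131]
step 1: x' = [12314/21241, -32019/21241], P' = [15636/21241 -21096/21241; -21096/21241 221653/21241]
step 2: x' = [5073882/3525131, -5900307/3525131], P' = [2596056/3525131 -3511746/3525131; -3511746/3525131 36886718/3525131]

step 0: x̄ = F·x = [-10, 15]
step 0: P̄ = F·P·Fᵀ + Q = [32 -42; -42 64]
step 0: y = z − H·x̄ = [17]
step 0: S = H·P̄·Hᵀ + R = [131]
step 0: K = P̄·Hᵀ·S⁻¹ = [64/131; -84/131]
step 0: x' = x̄ + K·y = [-222/131, 537/131]
step 0: P' = (I − K·H)·P̄ = [96/131 -126/131; -126/131 1328/131]
step 1: x̄ = F·x = [630/131, -945/131]
step 1: P̄ = F·P·Fᵀ + Q = [5212/131 -7032/131; -7032/131 10679/131]
step 1: y = z − H·x̄ = [-1129/131]
step 1: S = H·P̄·Hᵀ + R = [21241/131]
step 1: K = P̄·Hᵀ·S⁻¹ = [10424/21241; -14064/21241]
step 1: x' = x̄ + K·y = [12314/21241, -32019/21241]
step 1: P' = (I − K·H)·P̄ = [15636/21241 -21096/21241; -21096/21241 221653/21241]
step 2: x̄ = F·x = [-39410/21241, 59115/21241]
step 2: P̄ = F·P·Fᵀ + Q = [865352/21241 -1170582/21241; -1170582/21241 1777114/21241]
step 2: y = z − H·x̄ = [142543/21241]
step 2: S = H·P̄·Hᵀ + R = [3525131/21241]
step 2: K = P̄·Hᵀ·S⁻¹ = [1730704/3525131; -2341164/3525131]
step 2: x' = x̄ + K·y = [5073882/3525131, -5900307/3525131]
step 2: P' = (I − K·H)·P̄ = [2596056/3525131 -3511746/3525131; -3511746/3525131 36886718/3525131]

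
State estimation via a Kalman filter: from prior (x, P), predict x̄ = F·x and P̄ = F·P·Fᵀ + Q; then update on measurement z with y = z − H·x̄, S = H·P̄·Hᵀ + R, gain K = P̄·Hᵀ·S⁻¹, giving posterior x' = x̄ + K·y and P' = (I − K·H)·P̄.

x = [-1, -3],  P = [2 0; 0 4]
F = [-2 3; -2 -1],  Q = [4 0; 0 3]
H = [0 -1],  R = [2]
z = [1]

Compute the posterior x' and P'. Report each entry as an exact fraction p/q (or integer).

x̄ = F·x = [-7, 5]
P̄ = F·P·Fᵀ + Q = [48 -4; -4 15]
y = z − H·x̄ = [6]
S = H·P̄·Hᵀ + R = [17]
K = P̄·Hᵀ·S⁻¹ = [4/17; -15/17]
x' = x̄ + K·y = [-95/17, -5/17]
P' = (I − K·H)·P̄ = [800/17 -8/17; -8/17 30/17]

x' = [-95/17, -5/17]
P' = [800/17 -8/17; -8/17 30/17]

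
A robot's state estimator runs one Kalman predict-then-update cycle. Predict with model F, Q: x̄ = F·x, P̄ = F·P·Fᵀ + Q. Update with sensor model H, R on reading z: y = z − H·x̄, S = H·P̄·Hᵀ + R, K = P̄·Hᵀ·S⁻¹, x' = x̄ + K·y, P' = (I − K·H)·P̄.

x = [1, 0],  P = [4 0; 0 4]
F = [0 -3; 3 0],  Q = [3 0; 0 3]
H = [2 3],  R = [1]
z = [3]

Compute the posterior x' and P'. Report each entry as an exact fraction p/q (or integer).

x̄ = F·x = [0, 3]
P̄ = F·P·Fᵀ + Q = [39 0; 0 39]
y = z − H·x̄ = [-6]
S = H·P̄·Hᵀ + R = [508]
K = P̄·Hᵀ·S⁻¹ = [39/254; 117/508]
x' = x̄ + K·y = [-117/127, 411/254]
P' = (I − K·H)·P̄ = [3432/127 -4563/254; -4563/254 6123/508]

x' = [-117/127, 411/254]
P' = [3432/127 -4563/254; -4563/254 6123/508]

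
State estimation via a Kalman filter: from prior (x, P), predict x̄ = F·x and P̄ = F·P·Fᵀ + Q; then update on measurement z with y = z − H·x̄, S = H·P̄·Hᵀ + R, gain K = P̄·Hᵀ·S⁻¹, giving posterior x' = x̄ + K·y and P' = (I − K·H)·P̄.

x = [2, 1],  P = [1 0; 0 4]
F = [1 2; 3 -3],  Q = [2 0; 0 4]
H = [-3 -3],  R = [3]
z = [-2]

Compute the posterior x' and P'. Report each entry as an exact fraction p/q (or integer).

x' = [354/79, -295/79]
P' = [1489/79 -1491/79; -1491/79 1519/79]

x̄ = F·x = [4, 3]
P̄ = F·P·Fᵀ + Q = [19 -21; -21 49]
y = z − H·x̄ = [19]
S = H·P̄·Hᵀ + R = [237]
K = P̄·Hᵀ·S⁻¹ = [2/79; -28/79]
x' = x̄ + K·y = [354/79, -295/79]
P' = (I − K·H)·P̄ = [1489/79 -1491/79; -1491/79 1519/79]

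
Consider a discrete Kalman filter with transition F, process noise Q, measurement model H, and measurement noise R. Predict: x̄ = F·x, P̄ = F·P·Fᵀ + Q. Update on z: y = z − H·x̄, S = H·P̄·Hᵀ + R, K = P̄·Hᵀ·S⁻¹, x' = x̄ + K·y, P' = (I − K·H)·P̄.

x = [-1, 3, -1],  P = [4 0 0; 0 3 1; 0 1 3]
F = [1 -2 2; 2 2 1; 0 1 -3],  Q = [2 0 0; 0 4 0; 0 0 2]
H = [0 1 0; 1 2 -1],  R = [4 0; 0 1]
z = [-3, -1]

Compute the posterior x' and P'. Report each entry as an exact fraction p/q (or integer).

x̄ = F·x = [-9, 3, 6]
P̄ = F·P·Fᵀ + Q = [22 4 -16; 4 39 -8; -16 -8 26]
y = z − H·x̄ = [-6, 8]
S = H·P̄·Hᵀ + R = [43 90; 90 285]
K = P̄·Hᵀ·S⁻¹ = [-200/277 1618/4155; 201/277 24/277; 196/277 -1774/4155]
x' = x̄ + K·y = [-6451/4155, -183/277, -6902/4155]
P' = (I − K·H)·P̄ = [28982/4155 -800/277 3364/4155; -800/277 804/277 784/277; 3364/4155 784/277 28658/4155]

x' = [-6451/4155, -183/277, -6902/4155]
P' = [28982/4155 -800/277 3364/4155; -800/277 804/277 784/277; 3364/4155 784/277 28658/4155]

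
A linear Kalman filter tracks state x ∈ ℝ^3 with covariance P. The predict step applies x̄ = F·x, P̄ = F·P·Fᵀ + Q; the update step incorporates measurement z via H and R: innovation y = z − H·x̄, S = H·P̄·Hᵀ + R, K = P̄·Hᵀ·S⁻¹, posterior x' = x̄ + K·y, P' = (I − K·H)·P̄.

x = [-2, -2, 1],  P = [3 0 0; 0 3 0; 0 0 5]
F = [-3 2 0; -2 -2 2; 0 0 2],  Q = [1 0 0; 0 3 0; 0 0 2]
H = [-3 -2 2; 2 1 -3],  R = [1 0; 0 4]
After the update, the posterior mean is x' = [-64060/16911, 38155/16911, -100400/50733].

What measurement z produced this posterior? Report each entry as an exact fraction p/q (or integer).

x̄ = F·x = [2, 10, 2]
P̄ = F·P·Fᵀ + Q = [40 6 0; 6 47 20; 0 20 22]
S = H·P̄·Hᵀ + R = [549 -348; -348 313]
K = P̄·Hᵀ·S⁻¹ = [-3796/16911 142/5637; -7628/16911 -2845/5637; -14756/50733 -7954/16911]
x' − x̄ = [-97882/16911, -130955/16911, -201866/50733] = K·y
y = (KᵀK)⁻¹·Kᵀ·(x' − x̄) = [25, -7]
z = y + H·x̄ = [25, -7] + [-22, 8] = [3, 1]

z = [3, 1]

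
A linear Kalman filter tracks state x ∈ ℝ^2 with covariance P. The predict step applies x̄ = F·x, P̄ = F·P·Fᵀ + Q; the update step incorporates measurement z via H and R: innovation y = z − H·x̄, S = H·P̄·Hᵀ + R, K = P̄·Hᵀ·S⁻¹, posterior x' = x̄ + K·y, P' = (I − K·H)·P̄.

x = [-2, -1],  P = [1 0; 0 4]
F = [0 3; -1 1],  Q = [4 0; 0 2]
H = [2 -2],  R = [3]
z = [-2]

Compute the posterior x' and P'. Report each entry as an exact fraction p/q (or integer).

x' = [51/95, 31/19]
P' = [664/95 116/19; 116/19 113/19]

x̄ = F·x = [-3, 1]
P̄ = F·P·Fᵀ + Q = [40 12; 12 7]
y = z − H·x̄ = [6]
S = H·P̄·Hᵀ + R = [95]
K = P̄·Hᵀ·S⁻¹ = [56/95; 2/19]
x' = x̄ + K·y = [51/95, 31/19]
P' = (I − K·H)·P̄ = [664/95 116/19; 116/19 113/19]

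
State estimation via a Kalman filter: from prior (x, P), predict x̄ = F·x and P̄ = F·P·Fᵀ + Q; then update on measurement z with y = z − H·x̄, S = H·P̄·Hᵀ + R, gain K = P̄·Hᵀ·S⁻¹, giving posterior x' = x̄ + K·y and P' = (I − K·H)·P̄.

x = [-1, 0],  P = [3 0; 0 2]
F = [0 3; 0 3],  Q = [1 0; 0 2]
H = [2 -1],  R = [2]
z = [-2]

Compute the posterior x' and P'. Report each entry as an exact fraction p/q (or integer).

x̄ = F·x = [0, 0]
P̄ = F·P·Fᵀ + Q = [19 18; 18 20]
y = z − H·x̄ = [-2]
S = H·P̄·Hᵀ + R = [26]
K = P̄·Hᵀ·S⁻¹ = [10/13; 8/13]
x' = x̄ + K·y = [-20/13, -16/13]
P' = (I − K·H)·P̄ = [47/13 74/13; 74/13 132/13]

x' = [-20/13, -16/13]
P' = [47/13 74/13; 74/13 132/13]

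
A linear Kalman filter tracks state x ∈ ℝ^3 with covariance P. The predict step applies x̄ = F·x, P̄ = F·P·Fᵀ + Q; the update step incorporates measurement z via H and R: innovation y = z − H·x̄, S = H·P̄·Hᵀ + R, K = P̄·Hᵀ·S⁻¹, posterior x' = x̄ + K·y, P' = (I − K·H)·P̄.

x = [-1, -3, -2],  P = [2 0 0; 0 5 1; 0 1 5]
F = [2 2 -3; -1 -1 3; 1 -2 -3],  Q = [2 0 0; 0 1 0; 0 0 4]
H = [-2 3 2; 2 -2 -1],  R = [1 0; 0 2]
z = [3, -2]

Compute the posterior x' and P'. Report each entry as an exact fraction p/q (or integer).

x̄ = F·x = [-2, -2, 11]
P̄ = F·P·Fᵀ + Q = [63 -50 29; -50 47 -40; 29 -40 83]
y = z − H·x̄ = [-17, 9]
S = H·P̄·Hᵀ + R = [896 -746; -746 649]
K = P̄·Hᵀ·S⁻¹ = [1370/6247 3471/6247; -10395/24988 -8939/12494; 16621/12494 10082/6247]
x' = x̄ + K·y = [-4545/6247, -34163/24988, 36353/12494]
P' = (I − K·H)·P̄ = [8434/6247 1614/6247 6698/6247; 1614/6247 94819/24988 -70485/12494; 6698/6247 -70485/12494 63717/6247]

x' = [-4545/6247, -34163/24988, 36353/12494]
P' = [8434/6247 1614/6247 6698/6247; 1614/6247 94819/24988 -70485/12494; 6698/6247 -70485/12494 63717/6247]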